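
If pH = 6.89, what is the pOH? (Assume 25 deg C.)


At 25 deg C, pH + pOH = 14.
pOH = 14 - pH = 14 - 6.89
pOH = 7.11:

7.11


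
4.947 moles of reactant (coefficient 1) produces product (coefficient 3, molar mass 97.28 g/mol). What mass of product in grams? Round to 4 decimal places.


Use the coefficient ratio to convert reactant moles to product moles, then multiply by the product's molar mass.
moles_P = moles_R * (coeff_P / coeff_R) = 4.947 * (3/1) = 14.841
mass_P = moles_P * M_P = 14.841 * 97.28
mass_P = 1443.73248 g, rounded to 4 dp:

1443.7325 g


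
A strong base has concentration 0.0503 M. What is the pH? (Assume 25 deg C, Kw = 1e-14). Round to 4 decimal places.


A strong base dissociates completely, so [OH-] equals the given concentration.
pOH = -log10([OH-]) = -log10(0.0503) = 1.298432
pH = 14 - pOH = 14 - 1.298432
pH = 12.701568, rounded to 4 dp:

12.7016


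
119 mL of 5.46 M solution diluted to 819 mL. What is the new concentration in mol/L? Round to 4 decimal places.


Dilution: M1*V1 = M2*V2, solve for M2.
M2 = M1*V1 / V2
M2 = 5.46 * 119 / 819
M2 = 649.74 / 819
M2 = 0.79333333 mol/L, rounded to 4 dp:

0.7933 mol/L


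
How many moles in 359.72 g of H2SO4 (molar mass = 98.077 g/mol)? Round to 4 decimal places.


n = mass / M
n = 359.72 / 98.077
n = 3.66773046 mol, rounded to 4 dp:

3.6677 mol


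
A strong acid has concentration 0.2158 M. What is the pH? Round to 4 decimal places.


A strong acid dissociates completely, so [H+] equals the given concentration.
pH = -log10([H+]) = -log10(0.2158)
pH = 0.66594856, rounded to 4 dp:

0.6659


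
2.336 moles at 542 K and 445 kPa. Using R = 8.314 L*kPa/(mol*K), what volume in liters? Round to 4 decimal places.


PV = nRT, solve for V = nRT / P.
nRT = 2.336 * 8.314 * 542 = 10526.4552
V = 10526.4552 / 445
V = 23.65495551 L, rounded to 4 dp:

23.6550 L


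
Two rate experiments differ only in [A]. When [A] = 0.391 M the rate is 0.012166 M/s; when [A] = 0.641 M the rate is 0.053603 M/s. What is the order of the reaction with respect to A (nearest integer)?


Rate is proportional to [A]^n, so rate2/rate1 = ([A]2/[A]1)^n. Take logs to solve for n.
rate2/rate1 = 0.053603 / 0.012166 = 4.406
[A]2/[A]1 = 0.641 / 0.391 = 1.6394
n = ln(4.406) / ln(1.6394) = 3.0
Nearest integer order:

3


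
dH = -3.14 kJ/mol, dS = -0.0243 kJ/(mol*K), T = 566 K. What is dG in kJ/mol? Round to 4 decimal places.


Gibbs: dG = dH - T*dS (consistent units, dS already in kJ/(mol*K)).
T*dS = 566 * -0.0243 = -13.7538
dG = -3.14 - (-13.7538)
dG = 10.6138 kJ/mol, rounded to 4 dp:

10.6138 kJ/mol


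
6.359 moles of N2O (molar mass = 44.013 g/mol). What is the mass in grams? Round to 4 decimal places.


mass = n * M
mass = 6.359 * 44.013
mass = 279.878667 g, rounded to 4 dp:

279.8787 g


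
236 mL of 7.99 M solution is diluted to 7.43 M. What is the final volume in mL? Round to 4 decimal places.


Dilution: M1*V1 = M2*V2, solve for V2.
V2 = M1*V1 / M2
V2 = 7.99 * 236 / 7.43
V2 = 1885.64 / 7.43
V2 = 253.78734859 mL, rounded to 4 dp:

253.7873 mL


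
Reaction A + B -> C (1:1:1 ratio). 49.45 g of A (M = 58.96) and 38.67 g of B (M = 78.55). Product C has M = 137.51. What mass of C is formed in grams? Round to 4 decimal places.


Find moles of each reactant; the smaller value is the limiting reagent in a 1:1:1 reaction, so moles_C equals moles of the limiter.
n_A = mass_A / M_A = 49.45 / 58.96 = 0.838704 mol
n_B = mass_B / M_B = 38.67 / 78.55 = 0.492298 mol
Limiting reagent: B (smaller), n_limiting = 0.492298 mol
mass_C = n_limiting * M_C = 0.492298 * 137.51
mass_C = 67.69589798 g, rounded to 4 dp:

67.6959 g


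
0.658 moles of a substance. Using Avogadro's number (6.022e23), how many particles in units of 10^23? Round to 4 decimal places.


N = n * NA, then divide by 1e23 for the requested units.
N / 1e23 = n * 6.022
N / 1e23 = 0.658 * 6.022
N / 1e23 = 3.962476, rounded to 4 dp:

3.9625


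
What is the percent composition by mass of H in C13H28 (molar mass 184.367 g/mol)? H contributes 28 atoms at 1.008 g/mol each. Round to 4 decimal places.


pct = 100 * (n_elem * M_elem) / M_total
mass_contribution = 28 * 1.008 = 28.224 g/mol
pct = 100 * 28.224 / 184.367
pct = 15.30859644 %, rounded to 4 dp:

15.3086 %


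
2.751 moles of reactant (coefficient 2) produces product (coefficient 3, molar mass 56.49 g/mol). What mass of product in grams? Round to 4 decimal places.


Use the coefficient ratio to convert reactant moles to product moles, then multiply by the product's molar mass.
moles_P = moles_R * (coeff_P / coeff_R) = 2.751 * (3/2) = 4.1265
mass_P = moles_P * M_P = 4.1265 * 56.49
mass_P = 233.105985 g, rounded to 4 dp:

233.1060 g


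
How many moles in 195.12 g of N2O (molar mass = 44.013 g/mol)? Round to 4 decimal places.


n = mass / M
n = 195.12 / 44.013
n = 4.43323563 mol, rounded to 4 dp:

4.4332 mol


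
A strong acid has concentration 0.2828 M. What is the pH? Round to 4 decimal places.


A strong acid dissociates completely, so [H+] equals the given concentration.
pH = -log10([H+]) = -log10(0.2828)
pH = 0.54852059, rounded to 4 dp:

0.5485


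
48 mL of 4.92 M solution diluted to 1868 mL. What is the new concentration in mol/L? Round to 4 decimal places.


Dilution: M1*V1 = M2*V2, solve for M2.
M2 = M1*V1 / V2
M2 = 4.92 * 48 / 1868
M2 = 236.16 / 1868
M2 = 0.12642398 mol/L, rounded to 4 dp:

0.1264 mol/L


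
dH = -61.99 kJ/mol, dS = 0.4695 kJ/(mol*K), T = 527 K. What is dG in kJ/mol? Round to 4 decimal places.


Gibbs: dG = dH - T*dS (consistent units, dS already in kJ/(mol*K)).
T*dS = 527 * 0.4695 = 247.4265
dG = -61.99 - (247.4265)
dG = -309.4165 kJ/mol, rounded to 4 dp:

-309.4165 kJ/mol


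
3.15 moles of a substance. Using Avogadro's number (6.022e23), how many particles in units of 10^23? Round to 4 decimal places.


N = n * NA, then divide by 1e23 for the requested units.
N / 1e23 = n * 6.022
N / 1e23 = 3.15 * 6.022
N / 1e23 = 18.9693, rounded to 4 dp:

18.9693


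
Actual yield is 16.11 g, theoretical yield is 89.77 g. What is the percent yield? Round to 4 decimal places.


% yield = 100 * actual / theoretical
% yield = 100 * 16.11 / 89.77
% yield = 17.94586165 %, rounded to 4 dp:

17.9459 %


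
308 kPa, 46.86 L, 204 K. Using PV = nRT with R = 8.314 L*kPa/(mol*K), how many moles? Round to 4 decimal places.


PV = nRT, solve for n = PV / (RT).
PV = 308 * 46.86 = 14432.88
RT = 8.314 * 204 = 1696.056
n = 14432.88 / 1696.056
n = 8.50967185 mol, rounded to 4 dp:

8.5097 mol


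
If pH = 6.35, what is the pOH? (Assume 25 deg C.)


At 25 deg C, pH + pOH = 14.
pOH = 14 - pH = 14 - 6.35
pOH = 7.65:

7.65


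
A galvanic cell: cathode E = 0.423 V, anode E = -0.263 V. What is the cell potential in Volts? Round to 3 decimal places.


Standard cell potential: E_cell = E_cathode - E_anode.
E_cell = 0.423 - (-0.263)
E_cell = 0.686 V, rounded to 3 dp:

0.686 V


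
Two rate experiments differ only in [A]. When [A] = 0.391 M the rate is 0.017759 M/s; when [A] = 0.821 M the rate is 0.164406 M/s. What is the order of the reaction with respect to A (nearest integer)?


Rate is proportional to [A]^n, so rate2/rate1 = ([A]2/[A]1)^n. Take logs to solve for n.
rate2/rate1 = 0.164406 / 0.017759 = 9.2576
[A]2/[A]1 = 0.821 / 0.391 = 2.0997
n = ln(9.2576) / ln(2.0997) = 3.0
Nearest integer order:

3


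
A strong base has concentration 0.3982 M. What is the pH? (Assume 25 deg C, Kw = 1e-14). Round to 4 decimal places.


A strong base dissociates completely, so [OH-] equals the given concentration.
pOH = -log10([OH-]) = -log10(0.3982) = 0.399899
pH = 14 - pOH = 14 - 0.399899
pH = 13.600101, rounded to 4 dp:

13.6001


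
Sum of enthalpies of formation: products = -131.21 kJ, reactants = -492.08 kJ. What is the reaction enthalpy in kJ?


dH_rxn = sum(dH_f products) - sum(dH_f reactants)
dH_rxn = -131.21 - (-492.08)
dH_rxn = 360.87 kJ:

360.87 kJ


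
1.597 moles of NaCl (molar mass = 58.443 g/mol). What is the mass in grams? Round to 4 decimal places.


mass = n * M
mass = 1.597 * 58.443
mass = 93.333471 g, rounded to 4 dp:

93.3335 g


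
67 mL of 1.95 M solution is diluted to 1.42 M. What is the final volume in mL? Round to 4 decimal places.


Dilution: M1*V1 = M2*V2, solve for V2.
V2 = M1*V1 / M2
V2 = 1.95 * 67 / 1.42
V2 = 130.65 / 1.42
V2 = 92.00704225 mL, rounded to 4 dp:

92.0070 mL


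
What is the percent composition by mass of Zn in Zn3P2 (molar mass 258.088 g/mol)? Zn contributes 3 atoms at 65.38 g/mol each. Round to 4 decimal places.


pct = 100 * (n_elem * M_elem) / M_total
mass_contribution = 3 * 65.38 = 196.14 g/mol
pct = 100 * 196.14 / 258.088
pct = 75.99733424 %, rounded to 4 dp:

75.9973 %


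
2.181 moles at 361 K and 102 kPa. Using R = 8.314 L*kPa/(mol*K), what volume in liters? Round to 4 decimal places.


PV = nRT, solve for V = nRT / P.
nRT = 2.181 * 8.314 * 361 = 6545.9531
V = 6545.9531 / 102
V = 64.17601078 L, rounded to 4 dp:

64.1760 L


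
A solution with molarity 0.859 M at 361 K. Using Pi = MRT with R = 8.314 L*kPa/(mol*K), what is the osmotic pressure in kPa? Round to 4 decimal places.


Osmotic pressure (van't Hoff): Pi = M*R*T.
RT = 8.314 * 361 = 3001.354
Pi = 0.859 * 3001.354
Pi = 2578.163086 kPa, rounded to 4 dp:

2578.1631 kPa


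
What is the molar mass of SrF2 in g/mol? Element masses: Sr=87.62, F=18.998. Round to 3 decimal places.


M = sum(count * atomic_mass) over atoms.
M = 1*87.62 + 2*18.998
M = 87.62 + 37.996
M = 125.616 g/mol, rounded to 3 dp:

125.616 g/mol


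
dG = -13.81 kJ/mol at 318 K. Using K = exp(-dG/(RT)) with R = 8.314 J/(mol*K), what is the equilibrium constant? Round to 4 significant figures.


dG is in kJ/mol; multiply by 1000 to match R in J/(mol*K).
RT = 8.314 * 318 = 2643.852 J/mol
exponent = -dG*1000 / (RT) = -(-13.81*1000) / 2643.852 = 5.22343913
K = exp(5.22343913)
K = 185.57129, rounded to 4 significant figures:

185.6


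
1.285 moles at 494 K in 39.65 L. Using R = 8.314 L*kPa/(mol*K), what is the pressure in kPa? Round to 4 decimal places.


PV = nRT, solve for P = nRT / V.
nRT = 1.285 * 8.314 * 494 = 5277.6441
P = 5277.6441 / 39.65
P = 133.10577806 kPa, rounded to 4 dp:

133.1058 kPa


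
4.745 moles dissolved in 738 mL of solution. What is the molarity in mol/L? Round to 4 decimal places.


Convert volume to liters: V_L = V_mL / 1000.
V_L = 738 / 1000 = 0.738 L
M = n / V_L = 4.745 / 0.738
M = 6.4295393 mol/L, rounded to 4 dp:

6.4295 mol/L


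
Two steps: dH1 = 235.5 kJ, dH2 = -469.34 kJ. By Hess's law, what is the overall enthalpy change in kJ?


Hess's law: enthalpy is a state function, so add the step enthalpies.
dH_total = dH1 + dH2 = 235.5 + (-469.34)
dH_total = -233.84 kJ:

-233.84 kJ


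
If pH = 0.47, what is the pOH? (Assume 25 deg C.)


At 25 deg C, pH + pOH = 14.
pOH = 14 - pH = 14 - 0.47
pOH = 13.53:

13.53


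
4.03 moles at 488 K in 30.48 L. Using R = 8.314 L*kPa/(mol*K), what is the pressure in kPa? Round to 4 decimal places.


PV = nRT, solve for P = nRT / V.
nRT = 4.03 * 8.314 * 488 = 16350.645
P = 16350.645 / 30.48
P = 536.43848425 kPa, rounded to 4 dp:

536.4385 kPa


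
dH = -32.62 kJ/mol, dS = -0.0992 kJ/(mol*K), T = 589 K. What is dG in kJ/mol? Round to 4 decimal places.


Gibbs: dG = dH - T*dS (consistent units, dS already in kJ/(mol*K)).
T*dS = 589 * -0.0992 = -58.4288
dG = -32.62 - (-58.4288)
dG = 25.8088 kJ/mol, rounded to 4 dp:

25.8088 kJ/mol


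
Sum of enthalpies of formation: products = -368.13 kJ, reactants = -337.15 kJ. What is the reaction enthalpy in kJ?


dH_rxn = sum(dH_f products) - sum(dH_f reactants)
dH_rxn = -368.13 - (-337.15)
dH_rxn = -30.98 kJ:

-30.98 kJ


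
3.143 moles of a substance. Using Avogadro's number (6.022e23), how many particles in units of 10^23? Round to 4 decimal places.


N = n * NA, then divide by 1e23 for the requested units.
N / 1e23 = n * 6.022
N / 1e23 = 3.143 * 6.022
N / 1e23 = 18.927146, rounded to 4 dp:

18.9271


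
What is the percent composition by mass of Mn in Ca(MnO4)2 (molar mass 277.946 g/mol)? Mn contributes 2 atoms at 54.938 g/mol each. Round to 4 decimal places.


pct = 100 * (n_elem * M_elem) / M_total
mass_contribution = 2 * 54.938 = 109.876 g/mol
pct = 100 * 109.876 / 277.946
pct = 39.53141977 %, rounded to 4 dp:

39.5314 %


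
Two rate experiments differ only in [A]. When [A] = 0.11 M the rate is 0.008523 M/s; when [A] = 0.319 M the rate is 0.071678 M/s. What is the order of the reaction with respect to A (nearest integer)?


Rate is proportional to [A]^n, so rate2/rate1 = ([A]2/[A]1)^n. Take logs to solve for n.
rate2/rate1 = 0.071678 / 0.008523 = 8.4099
[A]2/[A]1 = 0.319 / 0.11 = 2.9
n = ln(8.4099) / ln(2.9) = 2.0
Nearest integer order:

2


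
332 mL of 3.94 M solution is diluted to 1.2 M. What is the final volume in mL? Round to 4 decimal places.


Dilution: M1*V1 = M2*V2, solve for V2.
V2 = M1*V1 / M2
V2 = 3.94 * 332 / 1.2
V2 = 1308.08 / 1.2
V2 = 1090.06666667 mL, rounded to 4 dp:

1090.0667 mL


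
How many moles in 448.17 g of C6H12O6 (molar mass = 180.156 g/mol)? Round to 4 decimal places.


n = mass / M
n = 448.17 / 180.156
n = 2.48767735 mol, rounded to 4 dp:

2.4877 mol


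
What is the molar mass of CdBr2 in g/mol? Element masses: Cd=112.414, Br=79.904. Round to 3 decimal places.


M = sum(count * atomic_mass) over atoms.
M = 1*112.414 + 2*79.904
M = 112.414 + 159.808
M = 272.222 g/mol, rounded to 3 dp:

272.222 g/mol


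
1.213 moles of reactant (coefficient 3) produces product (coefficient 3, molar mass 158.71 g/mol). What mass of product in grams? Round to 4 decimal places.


Use the coefficient ratio to convert reactant moles to product moles, then multiply by the product's molar mass.
moles_P = moles_R * (coeff_P / coeff_R) = 1.213 * (3/3) = 1.213
mass_P = moles_P * M_P = 1.213 * 158.71
mass_P = 192.51523 g, rounded to 4 dp:

192.5152 g


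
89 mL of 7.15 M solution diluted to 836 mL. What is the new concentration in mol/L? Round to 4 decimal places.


Dilution: M1*V1 = M2*V2, solve for M2.
M2 = M1*V1 / V2
M2 = 7.15 * 89 / 836
M2 = 636.35 / 836
M2 = 0.76118421 mol/L, rounded to 4 dp:

0.7612 mol/L


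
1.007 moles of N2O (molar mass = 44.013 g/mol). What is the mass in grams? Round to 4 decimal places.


mass = n * M
mass = 1.007 * 44.013
mass = 44.321091 g, rounded to 4 dp:

44.3211 g


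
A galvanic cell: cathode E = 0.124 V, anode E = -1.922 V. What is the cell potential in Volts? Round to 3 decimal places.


Standard cell potential: E_cell = E_cathode - E_anode.
E_cell = 0.124 - (-1.922)
E_cell = 2.046 V, rounded to 3 dp:

2.046 V


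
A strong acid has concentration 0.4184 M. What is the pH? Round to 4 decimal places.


A strong acid dissociates completely, so [H+] equals the given concentration.
pH = -log10([H+]) = -log10(0.4184)
pH = 0.37840832, rounded to 4 dp:

0.3784


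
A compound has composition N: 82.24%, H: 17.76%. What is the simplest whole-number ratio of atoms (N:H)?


Assume 100 g of compound, divide each mass% by atomic mass to get moles, then normalize by the smallest to get a raw atom ratio.
Moles per 100 g: N: 82.24/14.007 = 5.8714, H: 17.76/1.008 = 17.619
Raw ratio (divide by min = 5.8714): N: 1.0, H: 3.001
Multiply by 1 to clear fractions: N: 1.0 ~= 1, H: 3.001 ~= 3
Reduce by GCD to get the simplest whole-number ratio:

1:3


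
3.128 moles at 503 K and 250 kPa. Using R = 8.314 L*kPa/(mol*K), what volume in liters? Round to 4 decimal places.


PV = nRT, solve for V = nRT / P.
nRT = 3.128 * 8.314 * 503 = 13081.1146
V = 13081.1146 / 250
V = 52.3244584 L, rounded to 4 dp:

52.3245 L


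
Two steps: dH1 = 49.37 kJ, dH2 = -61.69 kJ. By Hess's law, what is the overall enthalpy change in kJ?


Hess's law: enthalpy is a state function, so add the step enthalpies.
dH_total = dH1 + dH2 = 49.37 + (-61.69)
dH_total = -12.32 kJ:

-12.32 kJ


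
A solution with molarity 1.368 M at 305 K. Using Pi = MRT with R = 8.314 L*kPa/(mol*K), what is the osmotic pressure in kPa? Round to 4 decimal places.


Osmotic pressure (van't Hoff): Pi = M*R*T.
RT = 8.314 * 305 = 2535.77
Pi = 1.368 * 2535.77
Pi = 3468.93336 kPa, rounded to 4 dp:

3468.9334 kPa


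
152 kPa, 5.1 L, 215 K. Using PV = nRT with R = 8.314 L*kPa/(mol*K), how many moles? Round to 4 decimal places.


PV = nRT, solve for n = PV / (RT).
PV = 152 * 5.1 = 775.2
RT = 8.314 * 215 = 1787.51
n = 775.2 / 1787.51
n = 0.4336759 mol, rounded to 4 dp:

0.4337 mol


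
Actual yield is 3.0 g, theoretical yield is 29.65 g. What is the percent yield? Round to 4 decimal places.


% yield = 100 * actual / theoretical
% yield = 100 * 3.0 / 29.65
% yield = 10.11804384 %, rounded to 4 dp:

10.1180 %


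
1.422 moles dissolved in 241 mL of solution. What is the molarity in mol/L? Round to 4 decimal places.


Convert volume to liters: V_L = V_mL / 1000.
V_L = 241 / 1000 = 0.241 L
M = n / V_L = 1.422 / 0.241
M = 5.90041494 mol/L, rounded to 4 dp:

5.9004 mol/L


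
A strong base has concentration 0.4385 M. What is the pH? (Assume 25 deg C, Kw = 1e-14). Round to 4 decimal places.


A strong base dissociates completely, so [OH-] equals the given concentration.
pOH = -log10([OH-]) = -log10(0.4385) = 0.35803
pH = 14 - pOH = 14 - 0.35803
pH = 13.64197, rounded to 4 dp:

13.6420


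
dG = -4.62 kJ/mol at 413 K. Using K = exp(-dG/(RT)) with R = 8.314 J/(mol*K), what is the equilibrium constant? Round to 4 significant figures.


dG is in kJ/mol; multiply by 1000 to match R in J/(mol*K).
RT = 8.314 * 413 = 3433.682 J/mol
exponent = -dG*1000 / (RT) = -(-4.62*1000) / 3433.682 = 1.34549443
K = exp(1.34549443)
K = 3.8400847, rounded to 4 significant figures:

3.840


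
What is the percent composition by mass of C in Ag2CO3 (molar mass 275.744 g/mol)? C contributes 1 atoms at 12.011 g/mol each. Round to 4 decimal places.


pct = 100 * (n_elem * M_elem) / M_total
mass_contribution = 1 * 12.011 = 12.011 g/mol
pct = 100 * 12.011 / 275.744
pct = 4.3558518 %, rounded to 4 dp:

4.3559 %


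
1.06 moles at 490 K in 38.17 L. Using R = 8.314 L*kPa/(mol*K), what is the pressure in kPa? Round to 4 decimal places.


PV = nRT, solve for P = nRT / V.
nRT = 1.06 * 8.314 * 490 = 4318.2916
P = 4318.2916 / 38.17
P = 113.13313073 kPa, rounded to 4 dp:

113.1331 kPa


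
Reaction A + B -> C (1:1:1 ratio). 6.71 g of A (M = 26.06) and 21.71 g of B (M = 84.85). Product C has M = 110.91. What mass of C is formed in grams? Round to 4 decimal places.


Find moles of each reactant; the smaller value is the limiting reagent in a 1:1:1 reaction, so moles_C equals moles of the limiter.
n_A = mass_A / M_A = 6.71 / 26.06 = 0.257483 mol
n_B = mass_B / M_B = 21.71 / 84.85 = 0.255863 mol
Limiting reagent: B (smaller), n_limiting = 0.255863 mol
mass_C = n_limiting * M_C = 0.255863 * 110.91
mass_C = 28.37776533 g, rounded to 4 dp:

28.3778 g


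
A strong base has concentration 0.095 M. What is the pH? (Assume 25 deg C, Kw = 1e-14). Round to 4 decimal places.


A strong base dissociates completely, so [OH-] equals the given concentration.
pOH = -log10([OH-]) = -log10(0.095) = 1.022276
pH = 14 - pOH = 14 - 1.022276
pH = 12.977724, rounded to 4 dp:

12.9777


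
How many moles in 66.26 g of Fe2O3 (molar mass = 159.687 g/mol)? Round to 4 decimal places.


n = mass / M
n = 66.26 / 159.687
n = 0.41493672 mol, rounded to 4 dp:

0.4149 mol


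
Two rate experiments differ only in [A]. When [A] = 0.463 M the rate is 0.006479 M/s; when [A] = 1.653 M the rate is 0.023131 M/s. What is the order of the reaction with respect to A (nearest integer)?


Rate is proportional to [A]^n, so rate2/rate1 = ([A]2/[A]1)^n. Take logs to solve for n.
rate2/rate1 = 0.023131 / 0.006479 = 3.5701
[A]2/[A]1 = 1.653 / 0.463 = 3.5702
n = ln(3.5701) / ln(3.5702) = 1.0
Nearest integer order:

1


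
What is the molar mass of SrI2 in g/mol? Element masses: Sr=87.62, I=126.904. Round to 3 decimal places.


M = sum(count * atomic_mass) over atoms.
M = 1*87.62 + 2*126.904
M = 87.62 + 253.808
M = 341.428 g/mol, rounded to 3 dp:

341.428 g/mol


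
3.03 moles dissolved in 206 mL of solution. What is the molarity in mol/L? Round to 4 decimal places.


Convert volume to liters: V_L = V_mL / 1000.
V_L = 206 / 1000 = 0.206 L
M = n / V_L = 3.03 / 0.206
M = 14.70873786 mol/L, rounded to 4 dp:

14.7087 mol/L


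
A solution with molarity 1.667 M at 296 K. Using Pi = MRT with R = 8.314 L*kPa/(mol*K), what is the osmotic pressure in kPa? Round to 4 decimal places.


Osmotic pressure (van't Hoff): Pi = M*R*T.
RT = 8.314 * 296 = 2460.944
Pi = 1.667 * 2460.944
Pi = 4102.393648 kPa, rounded to 4 dp:

4102.3936 kPa


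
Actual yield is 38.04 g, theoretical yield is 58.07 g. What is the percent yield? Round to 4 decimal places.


% yield = 100 * actual / theoretical
% yield = 100 * 38.04 / 58.07
% yield = 65.50714655 %, rounded to 4 dp:

65.5071 %


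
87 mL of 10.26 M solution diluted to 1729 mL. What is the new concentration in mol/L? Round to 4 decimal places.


Dilution: M1*V1 = M2*V2, solve for M2.
M2 = M1*V1 / V2
M2 = 10.26 * 87 / 1729
M2 = 892.62 / 1729
M2 = 0.51626374 mol/L, rounded to 4 dp:

0.5163 mol/L


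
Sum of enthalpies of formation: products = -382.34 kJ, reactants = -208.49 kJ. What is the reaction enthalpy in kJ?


dH_rxn = sum(dH_f products) - sum(dH_f reactants)
dH_rxn = -382.34 - (-208.49)
dH_rxn = -173.85 kJ:

-173.85 kJ


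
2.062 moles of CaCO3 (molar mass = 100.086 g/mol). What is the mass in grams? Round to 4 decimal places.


mass = n * M
mass = 2.062 * 100.086
mass = 206.377332 g, rounded to 4 dp:

206.3773 g


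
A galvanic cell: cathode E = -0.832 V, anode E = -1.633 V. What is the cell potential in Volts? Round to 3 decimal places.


Standard cell potential: E_cell = E_cathode - E_anode.
E_cell = -0.832 - (-1.633)
E_cell = 0.801 V, rounded to 3 dp:

0.801 V


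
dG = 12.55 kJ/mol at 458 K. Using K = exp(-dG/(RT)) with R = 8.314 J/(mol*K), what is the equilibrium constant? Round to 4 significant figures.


dG is in kJ/mol; multiply by 1000 to match R in J/(mol*K).
RT = 8.314 * 458 = 3807.812 J/mol
exponent = -dG*1000 / (RT) = -(12.55*1000) / 3807.812 = -3.29585599
K = exp(-3.29585599)
K = 0.037036329, rounded to 4 significant figures:

0.03704


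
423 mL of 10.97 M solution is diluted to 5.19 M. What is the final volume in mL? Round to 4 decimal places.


Dilution: M1*V1 = M2*V2, solve for V2.
V2 = M1*V1 / M2
V2 = 10.97 * 423 / 5.19
V2 = 4640.31 / 5.19
V2 = 894.0867052 mL, rounded to 4 dp:

894.0867 mL


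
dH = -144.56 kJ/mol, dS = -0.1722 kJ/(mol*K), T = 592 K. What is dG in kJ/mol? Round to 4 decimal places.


Gibbs: dG = dH - T*dS (consistent units, dS already in kJ/(mol*K)).
T*dS = 592 * -0.1722 = -101.9424
dG = -144.56 - (-101.9424)
dG = -42.6176 kJ/mol, rounded to 4 dp:

-42.6176 kJ/mol


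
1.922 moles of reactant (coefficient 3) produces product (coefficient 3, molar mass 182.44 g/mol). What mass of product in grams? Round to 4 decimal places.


Use the coefficient ratio to convert reactant moles to product moles, then multiply by the product's molar mass.
moles_P = moles_R * (coeff_P / coeff_R) = 1.922 * (3/3) = 1.922
mass_P = moles_P * M_P = 1.922 * 182.44
mass_P = 350.64968 g, rounded to 4 dp:

350.6497 g


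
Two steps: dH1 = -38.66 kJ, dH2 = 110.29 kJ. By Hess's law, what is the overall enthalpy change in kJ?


Hess's law: enthalpy is a state function, so add the step enthalpies.
dH_total = dH1 + dH2 = -38.66 + (110.29)
dH_total = 71.63 kJ:

71.63 kJ


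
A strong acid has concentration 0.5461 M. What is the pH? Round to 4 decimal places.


A strong acid dissociates completely, so [H+] equals the given concentration.
pH = -log10([H+]) = -log10(0.5461)
pH = 0.26272782, rounded to 4 dp:

0.2627


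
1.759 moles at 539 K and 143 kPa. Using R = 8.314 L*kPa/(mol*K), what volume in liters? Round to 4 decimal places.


PV = nRT, solve for V = nRT / P.
nRT = 1.759 * 8.314 * 539 = 7882.5117
V = 7882.5117 / 143
V = 55.12245944 L, rounded to 4 dp:

55.1225 L


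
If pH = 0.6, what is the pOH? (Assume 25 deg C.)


At 25 deg C, pH + pOH = 14.
pOH = 14 - pH = 14 - 0.6
pOH = 13.4:

13.40


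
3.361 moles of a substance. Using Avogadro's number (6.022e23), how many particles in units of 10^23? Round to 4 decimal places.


N = n * NA, then divide by 1e23 for the requested units.
N / 1e23 = n * 6.022
N / 1e23 = 3.361 * 6.022
N / 1e23 = 20.239942, rounded to 4 dp:

20.2399


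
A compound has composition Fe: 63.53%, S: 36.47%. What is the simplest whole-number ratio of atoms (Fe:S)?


Assume 100 g of compound, divide each mass% by atomic mass to get moles, then normalize by the smallest to get a raw atom ratio.
Moles per 100 g: Fe: 63.53/55.845 = 1.1376, S: 36.47/32.065 = 1.1374
Raw ratio (divide by min = 1.1374): Fe: 1.0, S: 1.0
Multiply by 1 to clear fractions: Fe: 1.0 ~= 1, S: 1.0 ~= 1
Reduce by GCD to get the simplest whole-number ratio:

1:1


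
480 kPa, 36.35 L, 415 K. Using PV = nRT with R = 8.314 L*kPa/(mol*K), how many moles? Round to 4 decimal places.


PV = nRT, solve for n = PV / (RT).
PV = 480 * 36.35 = 17448.0
RT = 8.314 * 415 = 3450.31
n = 17448.0 / 3450.31
n = 5.05693691 mol, rounded to 4 dp:

5.0569 mol


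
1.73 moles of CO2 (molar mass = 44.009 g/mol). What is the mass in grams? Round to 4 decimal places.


mass = n * M
mass = 1.73 * 44.009
mass = 76.13557 g, rounded to 4 dp:

76.1356 g


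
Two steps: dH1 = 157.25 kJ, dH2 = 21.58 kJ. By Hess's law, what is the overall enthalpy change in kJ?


Hess's law: enthalpy is a state function, so add the step enthalpies.
dH_total = dH1 + dH2 = 157.25 + (21.58)
dH_total = 178.83 kJ:

178.83 kJ


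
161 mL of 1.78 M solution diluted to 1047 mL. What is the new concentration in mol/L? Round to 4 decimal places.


Dilution: M1*V1 = M2*V2, solve for M2.
M2 = M1*V1 / V2
M2 = 1.78 * 161 / 1047
M2 = 286.58 / 1047
M2 = 0.27371538 mol/L, rounded to 4 dp:

0.2737 mol/L


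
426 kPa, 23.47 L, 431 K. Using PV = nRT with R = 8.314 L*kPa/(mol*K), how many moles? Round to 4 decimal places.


PV = nRT, solve for n = PV / (RT).
PV = 426 * 23.47 = 9998.22
RT = 8.314 * 431 = 3583.334
n = 9998.22 / 3583.334
n = 2.79020041 mol, rounded to 4 dp:

2.7902 mol


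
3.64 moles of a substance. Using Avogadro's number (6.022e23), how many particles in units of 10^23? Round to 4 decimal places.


N = n * NA, then divide by 1e23 for the requested units.
N / 1e23 = n * 6.022
N / 1e23 = 3.64 * 6.022
N / 1e23 = 21.92008, rounded to 4 dp:

21.9201


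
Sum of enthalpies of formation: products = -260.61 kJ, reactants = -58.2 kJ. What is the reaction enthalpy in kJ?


dH_rxn = sum(dH_f products) - sum(dH_f reactants)
dH_rxn = -260.61 - (-58.2)
dH_rxn = -202.41 kJ:

-202.41 kJ


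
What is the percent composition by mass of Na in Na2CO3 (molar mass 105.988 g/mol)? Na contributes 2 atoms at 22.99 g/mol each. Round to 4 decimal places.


pct = 100 * (n_elem * M_elem) / M_total
mass_contribution = 2 * 22.99 = 45.98 g/mol
pct = 100 * 45.98 / 105.988
pct = 43.38226969 %, rounded to 4 dp:

43.3823 %


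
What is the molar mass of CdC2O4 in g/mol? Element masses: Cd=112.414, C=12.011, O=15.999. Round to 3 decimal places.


M = sum(count * atomic_mass) over atoms.
M = 1*112.414 + 2*12.011 + 4*15.999
M = 112.414 + 24.022 + 63.996
M = 200.432 g/mol, rounded to 3 dp:

200.432 g/mol


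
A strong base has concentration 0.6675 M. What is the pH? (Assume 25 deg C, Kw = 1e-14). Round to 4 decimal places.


A strong base dissociates completely, so [OH-] equals the given concentration.
pOH = -log10([OH-]) = -log10(0.6675) = 0.175549
pH = 14 - pOH = 14 - 0.175549
pH = 13.824451, rounded to 4 dp:

13.8245


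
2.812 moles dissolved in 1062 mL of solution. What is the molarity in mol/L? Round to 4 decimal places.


Convert volume to liters: V_L = V_mL / 1000.
V_L = 1062 / 1000 = 1.062 L
M = n / V_L = 2.812 / 1.062
M = 2.64783427 mol/L, rounded to 4 dp:

2.6478 mol/L


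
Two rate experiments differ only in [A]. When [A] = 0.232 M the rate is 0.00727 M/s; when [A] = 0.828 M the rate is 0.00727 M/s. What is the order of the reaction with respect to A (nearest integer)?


Rate is proportional to [A]^n, so rate2/rate1 = ([A]2/[A]1)^n. Take logs to solve for n.
rate2/rate1 = 0.00727 / 0.00727 = 1.0
[A]2/[A]1 = 0.828 / 0.232 = 3.569
n = ln(1.0) / ln(3.569) = 0.0
Nearest integer order:

0


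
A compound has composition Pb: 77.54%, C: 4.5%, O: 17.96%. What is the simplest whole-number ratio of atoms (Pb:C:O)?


Assume 100 g of compound, divide each mass% by atomic mass to get moles, then normalize by the smallest to get a raw atom ratio.
Moles per 100 g: Pb: 77.54/207.2 = 0.3742, C: 4.5/12.011 = 0.3747, O: 17.96/15.999 = 1.1226
Raw ratio (divide by min = 0.3742): Pb: 1.0, C: 1.001, O: 3.0
Multiply by 1 to clear fractions: Pb: 1.0 ~= 1, C: 1.001 ~= 1, O: 3.0 ~= 3
Reduce by GCD to get the simplest whole-number ratio:

1:1:3


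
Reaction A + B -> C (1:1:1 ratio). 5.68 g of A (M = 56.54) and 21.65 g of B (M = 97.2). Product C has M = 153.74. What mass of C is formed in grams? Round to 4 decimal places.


Find moles of each reactant; the smaller value is the limiting reagent in a 1:1:1 reaction, so moles_C equals moles of the limiter.
n_A = mass_A / M_A = 5.68 / 56.54 = 0.10046 mol
n_B = mass_B / M_B = 21.65 / 97.2 = 0.222737 mol
Limiting reagent: A (smaller), n_limiting = 0.10046 mol
mass_C = n_limiting * M_C = 0.10046 * 153.74
mass_C = 15.4447204 g, rounded to 4 dp:

15.4447 g


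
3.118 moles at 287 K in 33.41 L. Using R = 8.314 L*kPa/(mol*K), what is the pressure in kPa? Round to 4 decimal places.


PV = nRT, solve for P = nRT / V.
nRT = 3.118 * 8.314 * 287 = 7439.9159
P = 7439.9159 / 33.41
P = 222.68530081 kPa, rounded to 4 dp:

222.6853 kPa


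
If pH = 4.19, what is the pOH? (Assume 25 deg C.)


At 25 deg C, pH + pOH = 14.
pOH = 14 - pH = 14 - 4.19
pOH = 9.81:

9.81


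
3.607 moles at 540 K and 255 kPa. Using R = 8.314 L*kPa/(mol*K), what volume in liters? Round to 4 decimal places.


PV = nRT, solve for V = nRT / P.
nRT = 3.607 * 8.314 * 540 = 16193.8429
V = 16193.8429 / 255
V = 63.50526627 L, rounded to 4 dp:

63.5053 L


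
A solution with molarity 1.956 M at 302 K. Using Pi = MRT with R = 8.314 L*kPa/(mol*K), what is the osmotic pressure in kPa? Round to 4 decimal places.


Osmotic pressure (van't Hoff): Pi = M*R*T.
RT = 8.314 * 302 = 2510.828
Pi = 1.956 * 2510.828
Pi = 4911.179568 kPa, rounded to 4 dp:

4911.1796 kPa


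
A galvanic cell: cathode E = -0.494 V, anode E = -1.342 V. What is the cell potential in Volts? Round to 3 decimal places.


Standard cell potential: E_cell = E_cathode - E_anode.
E_cell = -0.494 - (-1.342)
E_cell = 0.848 V, rounded to 3 dp:

0.848 V


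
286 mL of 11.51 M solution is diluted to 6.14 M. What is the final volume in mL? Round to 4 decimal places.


Dilution: M1*V1 = M2*V2, solve for V2.
V2 = M1*V1 / M2
V2 = 11.51 * 286 / 6.14
V2 = 3291.86 / 6.14
V2 = 536.13355049 mL, rounded to 4 dp:

536.1336 mL


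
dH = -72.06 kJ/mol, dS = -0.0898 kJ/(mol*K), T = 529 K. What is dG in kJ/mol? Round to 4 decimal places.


Gibbs: dG = dH - T*dS (consistent units, dS already in kJ/(mol*K)).
T*dS = 529 * -0.0898 = -47.5042
dG = -72.06 - (-47.5042)
dG = -24.5558 kJ/mol, rounded to 4 dp:

-24.5558 kJ/mol


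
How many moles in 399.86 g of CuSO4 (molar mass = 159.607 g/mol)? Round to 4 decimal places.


n = mass / M
n = 399.86 / 159.607
n = 2.50527859 mol, rounded to 4 dp:

2.5053 mol


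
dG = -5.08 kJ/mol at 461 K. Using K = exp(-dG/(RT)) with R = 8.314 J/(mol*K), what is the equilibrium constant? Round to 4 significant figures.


dG is in kJ/mol; multiply by 1000 to match R in J/(mol*K).
RT = 8.314 * 461 = 3832.754 J/mol
exponent = -dG*1000 / (RT) = -(-5.08*1000) / 3832.754 = 1.3254177
K = exp(1.3254177)
K = 3.7637571, rounded to 4 significant figures:

3.764


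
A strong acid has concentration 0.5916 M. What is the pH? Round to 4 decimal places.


A strong acid dissociates completely, so [H+] equals the given concentration.
pH = -log10([H+]) = -log10(0.5916)
pH = 0.22797183, rounded to 4 dp:

0.2280


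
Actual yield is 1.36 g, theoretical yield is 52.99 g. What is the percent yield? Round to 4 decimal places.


% yield = 100 * actual / theoretical
% yield = 100 * 1.36 / 52.99
% yield = 2.56652199 %, rounded to 4 dp:

2.5665 %


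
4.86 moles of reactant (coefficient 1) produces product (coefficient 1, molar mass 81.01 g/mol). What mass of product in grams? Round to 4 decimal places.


Use the coefficient ratio to convert reactant moles to product moles, then multiply by the product's molar mass.
moles_P = moles_R * (coeff_P / coeff_R) = 4.86 * (1/1) = 4.86
mass_P = moles_P * M_P = 4.86 * 81.01
mass_P = 393.7086 g, rounded to 4 dp:

393.7086 g


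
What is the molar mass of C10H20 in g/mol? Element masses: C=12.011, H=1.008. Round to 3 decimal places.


M = sum(count * atomic_mass) over atoms.
M = 10*12.011 + 20*1.008
M = 120.11 + 20.16
M = 140.27 g/mol, rounded to 3 dp:

140.270 g/mol


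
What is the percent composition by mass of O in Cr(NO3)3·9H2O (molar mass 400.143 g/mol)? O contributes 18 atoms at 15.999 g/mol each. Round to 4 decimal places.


pct = 100 * (n_elem * M_elem) / M_total
mass_contribution = 18 * 15.999 = 287.982 g/mol
pct = 100 * 287.982 / 400.143
pct = 71.96977081 %, rounded to 4 dp:

71.9698 %


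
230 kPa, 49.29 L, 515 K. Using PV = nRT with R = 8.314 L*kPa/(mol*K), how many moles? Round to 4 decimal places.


PV = nRT, solve for n = PV / (RT).
PV = 230 * 49.29 = 11336.7
RT = 8.314 * 515 = 4281.71
n = 11336.7 / 4281.71
n = 2.64770384 mol, rounded to 4 dp:

2.6477 mol


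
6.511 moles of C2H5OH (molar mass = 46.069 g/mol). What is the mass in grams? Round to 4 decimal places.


mass = n * M
mass = 6.511 * 46.069
mass = 299.955259 g, rounded to 4 dp:

299.9553 g


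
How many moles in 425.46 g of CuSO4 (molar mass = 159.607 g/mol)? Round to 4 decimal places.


n = mass / M
n = 425.46 / 159.607
n = 2.66567256 mol, rounded to 4 dp:

2.6657 mol


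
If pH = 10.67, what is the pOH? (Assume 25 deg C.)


At 25 deg C, pH + pOH = 14.
pOH = 14 - pH = 14 - 10.67
pOH = 3.33:

3.33


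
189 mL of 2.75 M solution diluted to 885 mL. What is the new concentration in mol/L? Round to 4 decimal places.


Dilution: M1*V1 = M2*V2, solve for M2.
M2 = M1*V1 / V2
M2 = 2.75 * 189 / 885
M2 = 519.75 / 885
M2 = 0.58728814 mol/L, rounded to 4 dp:

0.5873 mol/L


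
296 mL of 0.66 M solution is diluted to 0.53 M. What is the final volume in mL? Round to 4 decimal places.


Dilution: M1*V1 = M2*V2, solve for V2.
V2 = M1*V1 / M2
V2 = 0.66 * 296 / 0.53
V2 = 195.36 / 0.53
V2 = 368.60377358 mL, rounded to 4 dp:

368.6038 mL


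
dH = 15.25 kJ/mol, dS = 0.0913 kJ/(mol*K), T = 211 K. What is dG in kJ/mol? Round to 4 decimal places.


Gibbs: dG = dH - T*dS (consistent units, dS already in kJ/(mol*K)).
T*dS = 211 * 0.0913 = 19.2643
dG = 15.25 - (19.2643)
dG = -4.0143 kJ/mol, rounded to 4 dp:

-4.0143 kJ/mol


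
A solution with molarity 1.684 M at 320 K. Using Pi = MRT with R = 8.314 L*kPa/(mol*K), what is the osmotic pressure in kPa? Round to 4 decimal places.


Osmotic pressure (van't Hoff): Pi = M*R*T.
RT = 8.314 * 320 = 2660.48
Pi = 1.684 * 2660.48
Pi = 4480.24832 kPa, rounded to 4 dp:

4480.2483 kPa


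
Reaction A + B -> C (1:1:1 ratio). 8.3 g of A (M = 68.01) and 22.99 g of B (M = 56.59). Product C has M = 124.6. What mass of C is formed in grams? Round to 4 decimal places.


Find moles of each reactant; the smaller value is the limiting reagent in a 1:1:1 reaction, so moles_C equals moles of the limiter.
n_A = mass_A / M_A = 8.3 / 68.01 = 0.122041 mol
n_B = mass_B / M_B = 22.99 / 56.59 = 0.406256 mol
Limiting reagent: A (smaller), n_limiting = 0.122041 mol
mass_C = n_limiting * M_C = 0.122041 * 124.6
mass_C = 15.2063086 g, rounded to 4 dp:

15.2063 g


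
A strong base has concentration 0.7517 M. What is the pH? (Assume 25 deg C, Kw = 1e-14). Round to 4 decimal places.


A strong base dissociates completely, so [OH-] equals the given concentration.
pOH = -log10([OH-]) = -log10(0.7517) = 0.123955
pH = 14 - pOH = 14 - 0.123955
pH = 13.876045, rounded to 4 dp:

13.8760


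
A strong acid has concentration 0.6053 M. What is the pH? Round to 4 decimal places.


A strong acid dissociates completely, so [H+] equals the given concentration.
pH = -log10([H+]) = -log10(0.6053)
pH = 0.21802933, rounded to 4 dp:

0.2180


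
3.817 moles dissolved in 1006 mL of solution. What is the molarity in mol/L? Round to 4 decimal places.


Convert volume to liters: V_L = V_mL / 1000.
V_L = 1006 / 1000 = 1.006 L
M = n / V_L = 3.817 / 1.006
M = 3.79423459 mol/L, rounded to 4 dp:

3.7942 mol/L


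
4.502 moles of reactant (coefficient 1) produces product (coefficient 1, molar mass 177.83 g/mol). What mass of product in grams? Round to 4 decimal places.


Use the coefficient ratio to convert reactant moles to product moles, then multiply by the product's molar mass.
moles_P = moles_R * (coeff_P / coeff_R) = 4.502 * (1/1) = 4.502
mass_P = moles_P * M_P = 4.502 * 177.83
mass_P = 800.59066 g, rounded to 4 dp:

800.5907 g


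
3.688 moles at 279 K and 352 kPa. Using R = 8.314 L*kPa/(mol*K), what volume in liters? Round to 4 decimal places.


PV = nRT, solve for V = nRT / P.
nRT = 3.688 * 8.314 * 279 = 8554.7069
V = 8554.7069 / 352
V = 24.3031446 L, rounded to 4 dp:

24.3031 L


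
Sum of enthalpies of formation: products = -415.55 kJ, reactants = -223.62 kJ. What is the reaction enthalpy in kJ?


dH_rxn = sum(dH_f products) - sum(dH_f reactants)
dH_rxn = -415.55 - (-223.62)
dH_rxn = -191.93 kJ:

-191.93 kJ


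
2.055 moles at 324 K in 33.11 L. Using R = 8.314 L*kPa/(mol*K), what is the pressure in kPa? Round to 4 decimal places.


PV = nRT, solve for P = nRT / V.
nRT = 2.055 * 8.314 * 324 = 5535.6275
P = 5535.6275 / 33.11
P = 167.18899124 kPa, rounded to 4 dp:

167.1890 kPa


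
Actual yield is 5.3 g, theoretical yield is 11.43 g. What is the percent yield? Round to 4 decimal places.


% yield = 100 * actual / theoretical
% yield = 100 * 5.3 / 11.43
% yield = 46.36920385 %, rounded to 4 dp:

46.3692 %


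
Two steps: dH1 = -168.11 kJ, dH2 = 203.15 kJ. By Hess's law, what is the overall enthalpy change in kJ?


Hess's law: enthalpy is a state function, so add the step enthalpies.
dH_total = dH1 + dH2 = -168.11 + (203.15)
dH_total = 35.04 kJ:

35.04 kJ


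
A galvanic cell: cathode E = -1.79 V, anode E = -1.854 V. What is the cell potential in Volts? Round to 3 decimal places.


Standard cell potential: E_cell = E_cathode - E_anode.
E_cell = -1.79 - (-1.854)
E_cell = 0.064 V, rounded to 3 dp:

0.064 V


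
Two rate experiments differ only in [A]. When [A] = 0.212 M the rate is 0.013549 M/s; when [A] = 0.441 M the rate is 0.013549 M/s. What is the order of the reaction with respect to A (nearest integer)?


Rate is proportional to [A]^n, so rate2/rate1 = ([A]2/[A]1)^n. Take logs to solve for n.
rate2/rate1 = 0.013549 / 0.013549 = 1.0
[A]2/[A]1 = 0.441 / 0.212 = 2.0802
n = ln(1.0) / ln(2.0802) = 0.0
Nearest integer order:

0


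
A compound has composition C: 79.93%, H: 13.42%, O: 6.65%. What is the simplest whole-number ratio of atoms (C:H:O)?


Assume 100 g of compound, divide each mass% by atomic mass to get moles, then normalize by the smallest to get a raw atom ratio.
Moles per 100 g: C: 79.93/12.011 = 6.6547, H: 13.42/1.008 = 13.3135, O: 6.65/15.999 = 0.4157
Raw ratio (divide by min = 0.4157): C: 16.01, H: 32.03, O: 1.0
Multiply by 1 to clear fractions: C: 16.01 ~= 16, H: 32.03 ~= 32, O: 1.0 ~= 1
Reduce by GCD to get the simplest whole-number ratio:

16:32:1


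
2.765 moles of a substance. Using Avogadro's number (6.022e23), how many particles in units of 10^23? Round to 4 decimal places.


N = n * NA, then divide by 1e23 for the requested units.
N / 1e23 = n * 6.022
N / 1e23 = 2.765 * 6.022
N / 1e23 = 16.65083, rounded to 4 dp:

16.6508
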